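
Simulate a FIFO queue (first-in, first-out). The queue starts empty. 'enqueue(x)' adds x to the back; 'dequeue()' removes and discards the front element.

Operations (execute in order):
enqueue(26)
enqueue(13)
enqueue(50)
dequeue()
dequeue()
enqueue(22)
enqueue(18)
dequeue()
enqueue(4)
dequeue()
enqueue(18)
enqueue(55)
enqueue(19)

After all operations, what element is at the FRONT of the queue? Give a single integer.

enqueue(26): queue = [26]
enqueue(13): queue = [26, 13]
enqueue(50): queue = [26, 13, 50]
dequeue(): queue = [13, 50]
dequeue(): queue = [50]
enqueue(22): queue = [50, 22]
enqueue(18): queue = [50, 22, 18]
dequeue(): queue = [22, 18]
enqueue(4): queue = [22, 18, 4]
dequeue(): queue = [18, 4]
enqueue(18): queue = [18, 4, 18]
enqueue(55): queue = [18, 4, 18, 55]
enqueue(19): queue = [18, 4, 18, 55, 19]

Answer: 18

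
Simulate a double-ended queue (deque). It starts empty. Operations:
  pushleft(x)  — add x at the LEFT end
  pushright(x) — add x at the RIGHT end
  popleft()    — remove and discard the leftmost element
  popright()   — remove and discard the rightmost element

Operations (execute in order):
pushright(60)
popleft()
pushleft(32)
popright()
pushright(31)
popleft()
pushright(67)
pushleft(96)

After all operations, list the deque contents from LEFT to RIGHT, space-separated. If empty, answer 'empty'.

pushright(60): [60]
popleft(): []
pushleft(32): [32]
popright(): []
pushright(31): [31]
popleft(): []
pushright(67): [67]
pushleft(96): [96, 67]

Answer: 96 67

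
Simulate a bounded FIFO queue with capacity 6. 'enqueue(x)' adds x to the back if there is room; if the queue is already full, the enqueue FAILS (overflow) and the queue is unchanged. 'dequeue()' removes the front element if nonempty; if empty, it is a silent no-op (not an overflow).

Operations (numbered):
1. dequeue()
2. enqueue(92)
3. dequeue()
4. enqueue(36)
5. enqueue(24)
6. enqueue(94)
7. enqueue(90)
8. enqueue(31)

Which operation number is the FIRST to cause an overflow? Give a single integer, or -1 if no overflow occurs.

Answer: -1

Derivation:
1. dequeue(): empty, no-op, size=0
2. enqueue(92): size=1
3. dequeue(): size=0
4. enqueue(36): size=1
5. enqueue(24): size=2
6. enqueue(94): size=3
7. enqueue(90): size=4
8. enqueue(31): size=5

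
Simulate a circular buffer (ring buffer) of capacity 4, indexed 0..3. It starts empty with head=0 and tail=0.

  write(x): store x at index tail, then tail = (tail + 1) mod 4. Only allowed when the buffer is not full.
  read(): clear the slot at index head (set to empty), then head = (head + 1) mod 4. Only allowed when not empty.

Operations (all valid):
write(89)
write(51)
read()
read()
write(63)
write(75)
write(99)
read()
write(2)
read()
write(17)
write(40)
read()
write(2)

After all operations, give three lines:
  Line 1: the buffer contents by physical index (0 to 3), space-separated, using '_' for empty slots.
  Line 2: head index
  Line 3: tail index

write(89): buf=[89 _ _ _], head=0, tail=1, size=1
write(51): buf=[89 51 _ _], head=0, tail=2, size=2
read(): buf=[_ 51 _ _], head=1, tail=2, size=1
read(): buf=[_ _ _ _], head=2, tail=2, size=0
write(63): buf=[_ _ 63 _], head=2, tail=3, size=1
write(75): buf=[_ _ 63 75], head=2, tail=0, size=2
write(99): buf=[99 _ 63 75], head=2, tail=1, size=3
read(): buf=[99 _ _ 75], head=3, tail=1, size=2
write(2): buf=[99 2 _ 75], head=3, tail=2, size=3
read(): buf=[99 2 _ _], head=0, tail=2, size=2
write(17): buf=[99 2 17 _], head=0, tail=3, size=3
write(40): buf=[99 2 17 40], head=0, tail=0, size=4
read(): buf=[_ 2 17 40], head=1, tail=0, size=3
write(2): buf=[2 2 17 40], head=1, tail=1, size=4

Answer: 2 2 17 40
1
1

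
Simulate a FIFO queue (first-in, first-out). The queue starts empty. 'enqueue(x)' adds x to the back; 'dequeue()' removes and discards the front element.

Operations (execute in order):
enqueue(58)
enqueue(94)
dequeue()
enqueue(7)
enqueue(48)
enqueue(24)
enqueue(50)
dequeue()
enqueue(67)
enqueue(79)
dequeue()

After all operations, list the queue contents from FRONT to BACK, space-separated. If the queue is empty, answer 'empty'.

Answer: 48 24 50 67 79

Derivation:
enqueue(58): [58]
enqueue(94): [58, 94]
dequeue(): [94]
enqueue(7): [94, 7]
enqueue(48): [94, 7, 48]
enqueue(24): [94, 7, 48, 24]
enqueue(50): [94, 7, 48, 24, 50]
dequeue(): [7, 48, 24, 50]
enqueue(67): [7, 48, 24, 50, 67]
enqueue(79): [7, 48, 24, 50, 67, 79]
dequeue(): [48, 24, 50, 67, 79]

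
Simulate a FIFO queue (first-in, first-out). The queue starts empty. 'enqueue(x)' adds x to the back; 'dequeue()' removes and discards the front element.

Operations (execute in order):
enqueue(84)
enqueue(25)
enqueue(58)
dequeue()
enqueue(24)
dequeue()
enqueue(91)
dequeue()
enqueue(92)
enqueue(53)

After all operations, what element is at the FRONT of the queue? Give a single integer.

Answer: 24

Derivation:
enqueue(84): queue = [84]
enqueue(25): queue = [84, 25]
enqueue(58): queue = [84, 25, 58]
dequeue(): queue = [25, 58]
enqueue(24): queue = [25, 58, 24]
dequeue(): queue = [58, 24]
enqueue(91): queue = [58, 24, 91]
dequeue(): queue = [24, 91]
enqueue(92): queue = [24, 91, 92]
enqueue(53): queue = [24, 91, 92, 53]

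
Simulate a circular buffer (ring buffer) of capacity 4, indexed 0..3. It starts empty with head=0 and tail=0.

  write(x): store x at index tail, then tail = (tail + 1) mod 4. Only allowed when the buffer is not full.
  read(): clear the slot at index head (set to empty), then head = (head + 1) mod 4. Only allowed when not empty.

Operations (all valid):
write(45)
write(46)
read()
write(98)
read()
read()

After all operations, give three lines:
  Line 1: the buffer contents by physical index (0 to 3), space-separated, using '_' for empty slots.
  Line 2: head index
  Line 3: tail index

write(45): buf=[45 _ _ _], head=0, tail=1, size=1
write(46): buf=[45 46 _ _], head=0, tail=2, size=2
read(): buf=[_ 46 _ _], head=1, tail=2, size=1
write(98): buf=[_ 46 98 _], head=1, tail=3, size=2
read(): buf=[_ _ 98 _], head=2, tail=3, size=1
read(): buf=[_ _ _ _], head=3, tail=3, size=0

Answer: _ _ _ _
3
3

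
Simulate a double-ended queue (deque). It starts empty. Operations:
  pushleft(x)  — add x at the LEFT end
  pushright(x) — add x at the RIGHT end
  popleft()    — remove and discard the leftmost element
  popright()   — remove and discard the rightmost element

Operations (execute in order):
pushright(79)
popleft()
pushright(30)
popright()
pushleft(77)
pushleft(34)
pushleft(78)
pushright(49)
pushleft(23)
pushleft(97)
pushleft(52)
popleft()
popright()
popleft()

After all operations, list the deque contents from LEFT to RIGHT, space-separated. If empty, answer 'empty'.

Answer: 23 78 34 77

Derivation:
pushright(79): [79]
popleft(): []
pushright(30): [30]
popright(): []
pushleft(77): [77]
pushleft(34): [34, 77]
pushleft(78): [78, 34, 77]
pushright(49): [78, 34, 77, 49]
pushleft(23): [23, 78, 34, 77, 49]
pushleft(97): [97, 23, 78, 34, 77, 49]
pushleft(52): [52, 97, 23, 78, 34, 77, 49]
popleft(): [97, 23, 78, 34, 77, 49]
popright(): [97, 23, 78, 34, 77]
popleft(): [23, 78, 34, 77]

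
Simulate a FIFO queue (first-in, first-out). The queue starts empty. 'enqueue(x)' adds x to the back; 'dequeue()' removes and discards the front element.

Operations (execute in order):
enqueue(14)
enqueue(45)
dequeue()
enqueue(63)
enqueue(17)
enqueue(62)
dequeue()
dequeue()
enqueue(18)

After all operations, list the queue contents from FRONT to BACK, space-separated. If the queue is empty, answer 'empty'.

enqueue(14): [14]
enqueue(45): [14, 45]
dequeue(): [45]
enqueue(63): [45, 63]
enqueue(17): [45, 63, 17]
enqueue(62): [45, 63, 17, 62]
dequeue(): [63, 17, 62]
dequeue(): [17, 62]
enqueue(18): [17, 62, 18]

Answer: 17 62 18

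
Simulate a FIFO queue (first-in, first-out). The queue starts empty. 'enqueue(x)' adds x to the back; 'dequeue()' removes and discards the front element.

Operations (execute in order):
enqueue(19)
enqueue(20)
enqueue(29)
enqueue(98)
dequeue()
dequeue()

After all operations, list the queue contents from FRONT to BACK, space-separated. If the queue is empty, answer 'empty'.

enqueue(19): [19]
enqueue(20): [19, 20]
enqueue(29): [19, 20, 29]
enqueue(98): [19, 20, 29, 98]
dequeue(): [20, 29, 98]
dequeue(): [29, 98]

Answer: 29 98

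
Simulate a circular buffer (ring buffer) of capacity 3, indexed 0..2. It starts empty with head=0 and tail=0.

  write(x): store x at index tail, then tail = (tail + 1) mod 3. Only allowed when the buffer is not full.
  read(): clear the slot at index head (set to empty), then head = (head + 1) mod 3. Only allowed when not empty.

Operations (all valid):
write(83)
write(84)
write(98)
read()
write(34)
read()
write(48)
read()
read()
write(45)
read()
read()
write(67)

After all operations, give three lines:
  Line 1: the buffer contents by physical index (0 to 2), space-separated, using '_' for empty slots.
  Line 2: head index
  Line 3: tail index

write(83): buf=[83 _ _], head=0, tail=1, size=1
write(84): buf=[83 84 _], head=0, tail=2, size=2
write(98): buf=[83 84 98], head=0, tail=0, size=3
read(): buf=[_ 84 98], head=1, tail=0, size=2
write(34): buf=[34 84 98], head=1, tail=1, size=3
read(): buf=[34 _ 98], head=2, tail=1, size=2
write(48): buf=[34 48 98], head=2, tail=2, size=3
read(): buf=[34 48 _], head=0, tail=2, size=2
read(): buf=[_ 48 _], head=1, tail=2, size=1
write(45): buf=[_ 48 45], head=1, tail=0, size=2
read(): buf=[_ _ 45], head=2, tail=0, size=1
read(): buf=[_ _ _], head=0, tail=0, size=0
write(67): buf=[67 _ _], head=0, tail=1, size=1

Answer: 67 _ _
0
1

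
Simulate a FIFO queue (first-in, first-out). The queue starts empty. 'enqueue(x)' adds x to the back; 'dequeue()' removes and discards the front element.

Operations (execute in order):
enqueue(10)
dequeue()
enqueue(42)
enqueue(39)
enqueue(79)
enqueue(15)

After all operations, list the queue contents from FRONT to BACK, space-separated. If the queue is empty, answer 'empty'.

enqueue(10): [10]
dequeue(): []
enqueue(42): [42]
enqueue(39): [42, 39]
enqueue(79): [42, 39, 79]
enqueue(15): [42, 39, 79, 15]

Answer: 42 39 79 15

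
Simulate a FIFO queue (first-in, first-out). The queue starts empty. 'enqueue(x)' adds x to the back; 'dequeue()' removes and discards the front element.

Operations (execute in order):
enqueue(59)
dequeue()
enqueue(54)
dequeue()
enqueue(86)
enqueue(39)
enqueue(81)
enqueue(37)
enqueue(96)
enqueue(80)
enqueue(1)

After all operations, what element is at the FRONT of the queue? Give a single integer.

enqueue(59): queue = [59]
dequeue(): queue = []
enqueue(54): queue = [54]
dequeue(): queue = []
enqueue(86): queue = [86]
enqueue(39): queue = [86, 39]
enqueue(81): queue = [86, 39, 81]
enqueue(37): queue = [86, 39, 81, 37]
enqueue(96): queue = [86, 39, 81, 37, 96]
enqueue(80): queue = [86, 39, 81, 37, 96, 80]
enqueue(1): queue = [86, 39, 81, 37, 96, 80, 1]

Answer: 86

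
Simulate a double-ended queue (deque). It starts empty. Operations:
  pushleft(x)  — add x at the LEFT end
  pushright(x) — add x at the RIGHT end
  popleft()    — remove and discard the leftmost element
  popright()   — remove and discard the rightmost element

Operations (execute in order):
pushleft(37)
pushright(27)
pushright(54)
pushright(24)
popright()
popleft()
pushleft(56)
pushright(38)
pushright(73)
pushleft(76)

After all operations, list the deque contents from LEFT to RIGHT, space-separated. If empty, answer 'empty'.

Answer: 76 56 27 54 38 73

Derivation:
pushleft(37): [37]
pushright(27): [37, 27]
pushright(54): [37, 27, 54]
pushright(24): [37, 27, 54, 24]
popright(): [37, 27, 54]
popleft(): [27, 54]
pushleft(56): [56, 27, 54]
pushright(38): [56, 27, 54, 38]
pushright(73): [56, 27, 54, 38, 73]
pushleft(76): [76, 56, 27, 54, 38, 73]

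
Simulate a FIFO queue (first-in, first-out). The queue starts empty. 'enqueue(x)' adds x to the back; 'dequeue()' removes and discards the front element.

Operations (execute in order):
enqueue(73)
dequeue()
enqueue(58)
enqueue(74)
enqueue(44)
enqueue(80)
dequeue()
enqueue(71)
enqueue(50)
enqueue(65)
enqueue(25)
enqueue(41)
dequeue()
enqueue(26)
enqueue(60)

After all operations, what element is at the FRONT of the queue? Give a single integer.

enqueue(73): queue = [73]
dequeue(): queue = []
enqueue(58): queue = [58]
enqueue(74): queue = [58, 74]
enqueue(44): queue = [58, 74, 44]
enqueue(80): queue = [58, 74, 44, 80]
dequeue(): queue = [74, 44, 80]
enqueue(71): queue = [74, 44, 80, 71]
enqueue(50): queue = [74, 44, 80, 71, 50]
enqueue(65): queue = [74, 44, 80, 71, 50, 65]
enqueue(25): queue = [74, 44, 80, 71, 50, 65, 25]
enqueue(41): queue = [74, 44, 80, 71, 50, 65, 25, 41]
dequeue(): queue = [44, 80, 71, 50, 65, 25, 41]
enqueue(26): queue = [44, 80, 71, 50, 65, 25, 41, 26]
enqueue(60): queue = [44, 80, 71, 50, 65, 25, 41, 26, 60]

Answer: 44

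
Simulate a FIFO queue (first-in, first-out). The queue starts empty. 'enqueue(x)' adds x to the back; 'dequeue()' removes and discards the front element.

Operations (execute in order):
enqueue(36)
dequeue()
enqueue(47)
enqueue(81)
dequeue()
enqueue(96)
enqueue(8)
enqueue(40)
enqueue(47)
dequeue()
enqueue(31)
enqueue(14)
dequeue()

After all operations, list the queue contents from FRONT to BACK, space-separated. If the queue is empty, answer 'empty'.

Answer: 8 40 47 31 14

Derivation:
enqueue(36): [36]
dequeue(): []
enqueue(47): [47]
enqueue(81): [47, 81]
dequeue(): [81]
enqueue(96): [81, 96]
enqueue(8): [81, 96, 8]
enqueue(40): [81, 96, 8, 40]
enqueue(47): [81, 96, 8, 40, 47]
dequeue(): [96, 8, 40, 47]
enqueue(31): [96, 8, 40, 47, 31]
enqueue(14): [96, 8, 40, 47, 31, 14]
dequeue(): [8, 40, 47, 31, 14]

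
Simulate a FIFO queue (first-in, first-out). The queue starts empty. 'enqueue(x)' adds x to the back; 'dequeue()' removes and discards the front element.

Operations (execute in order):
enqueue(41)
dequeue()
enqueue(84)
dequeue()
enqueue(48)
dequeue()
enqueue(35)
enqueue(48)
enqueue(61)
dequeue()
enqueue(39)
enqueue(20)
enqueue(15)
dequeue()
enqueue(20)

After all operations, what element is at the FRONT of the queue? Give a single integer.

enqueue(41): queue = [41]
dequeue(): queue = []
enqueue(84): queue = [84]
dequeue(): queue = []
enqueue(48): queue = [48]
dequeue(): queue = []
enqueue(35): queue = [35]
enqueue(48): queue = [35, 48]
enqueue(61): queue = [35, 48, 61]
dequeue(): queue = [48, 61]
enqueue(39): queue = [48, 61, 39]
enqueue(20): queue = [48, 61, 39, 20]
enqueue(15): queue = [48, 61, 39, 20, 15]
dequeue(): queue = [61, 39, 20, 15]
enqueue(20): queue = [61, 39, 20, 15, 20]

Answer: 61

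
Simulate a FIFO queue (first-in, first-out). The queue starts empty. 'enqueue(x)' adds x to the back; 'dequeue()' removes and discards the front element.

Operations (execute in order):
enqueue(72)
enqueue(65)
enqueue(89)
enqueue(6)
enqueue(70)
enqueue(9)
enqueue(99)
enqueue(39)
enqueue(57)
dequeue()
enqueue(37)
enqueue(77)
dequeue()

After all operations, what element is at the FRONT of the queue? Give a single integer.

Answer: 89

Derivation:
enqueue(72): queue = [72]
enqueue(65): queue = [72, 65]
enqueue(89): queue = [72, 65, 89]
enqueue(6): queue = [72, 65, 89, 6]
enqueue(70): queue = [72, 65, 89, 6, 70]
enqueue(9): queue = [72, 65, 89, 6, 70, 9]
enqueue(99): queue = [72, 65, 89, 6, 70, 9, 99]
enqueue(39): queue = [72, 65, 89, 6, 70, 9, 99, 39]
enqueue(57): queue = [72, 65, 89, 6, 70, 9, 99, 39, 57]
dequeue(): queue = [65, 89, 6, 70, 9, 99, 39, 57]
enqueue(37): queue = [65, 89, 6, 70, 9, 99, 39, 57, 37]
enqueue(77): queue = [65, 89, 6, 70, 9, 99, 39, 57, 37, 77]
dequeue(): queue = [89, 6, 70, 9, 99, 39, 57, 37, 77]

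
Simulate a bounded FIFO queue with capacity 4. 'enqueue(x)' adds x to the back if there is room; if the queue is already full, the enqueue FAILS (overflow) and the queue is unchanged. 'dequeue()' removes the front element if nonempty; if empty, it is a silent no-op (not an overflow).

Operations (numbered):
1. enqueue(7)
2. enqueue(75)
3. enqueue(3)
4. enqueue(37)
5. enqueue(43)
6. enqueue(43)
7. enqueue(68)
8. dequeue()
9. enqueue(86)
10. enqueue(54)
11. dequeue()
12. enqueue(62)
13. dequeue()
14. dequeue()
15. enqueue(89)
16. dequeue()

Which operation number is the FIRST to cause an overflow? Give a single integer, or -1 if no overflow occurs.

Answer: 5

Derivation:
1. enqueue(7): size=1
2. enqueue(75): size=2
3. enqueue(3): size=3
4. enqueue(37): size=4
5. enqueue(43): size=4=cap → OVERFLOW (fail)
6. enqueue(43): size=4=cap → OVERFLOW (fail)
7. enqueue(68): size=4=cap → OVERFLOW (fail)
8. dequeue(): size=3
9. enqueue(86): size=4
10. enqueue(54): size=4=cap → OVERFLOW (fail)
11. dequeue(): size=3
12. enqueue(62): size=4
13. dequeue(): size=3
14. dequeue(): size=2
15. enqueue(89): size=3
16. dequeue(): size=2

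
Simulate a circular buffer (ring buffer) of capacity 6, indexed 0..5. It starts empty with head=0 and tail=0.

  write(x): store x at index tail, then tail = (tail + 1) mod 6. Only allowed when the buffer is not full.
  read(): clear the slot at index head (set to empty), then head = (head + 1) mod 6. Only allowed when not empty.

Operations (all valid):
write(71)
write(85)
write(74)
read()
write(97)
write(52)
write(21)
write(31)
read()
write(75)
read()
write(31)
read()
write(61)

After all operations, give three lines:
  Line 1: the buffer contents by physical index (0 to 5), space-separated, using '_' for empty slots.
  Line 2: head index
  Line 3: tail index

Answer: 31 75 31 61 52 21
4
4

Derivation:
write(71): buf=[71 _ _ _ _ _], head=0, tail=1, size=1
write(85): buf=[71 85 _ _ _ _], head=0, tail=2, size=2
write(74): buf=[71 85 74 _ _ _], head=0, tail=3, size=3
read(): buf=[_ 85 74 _ _ _], head=1, tail=3, size=2
write(97): buf=[_ 85 74 97 _ _], head=1, tail=4, size=3
write(52): buf=[_ 85 74 97 52 _], head=1, tail=5, size=4
write(21): buf=[_ 85 74 97 52 21], head=1, tail=0, size=5
write(31): buf=[31 85 74 97 52 21], head=1, tail=1, size=6
read(): buf=[31 _ 74 97 52 21], head=2, tail=1, size=5
write(75): buf=[31 75 74 97 52 21], head=2, tail=2, size=6
read(): buf=[31 75 _ 97 52 21], head=3, tail=2, size=5
write(31): buf=[31 75 31 97 52 21], head=3, tail=3, size=6
read(): buf=[31 75 31 _ 52 21], head=4, tail=3, size=5
write(61): buf=[31 75 31 61 52 21], head=4, tail=4, size=6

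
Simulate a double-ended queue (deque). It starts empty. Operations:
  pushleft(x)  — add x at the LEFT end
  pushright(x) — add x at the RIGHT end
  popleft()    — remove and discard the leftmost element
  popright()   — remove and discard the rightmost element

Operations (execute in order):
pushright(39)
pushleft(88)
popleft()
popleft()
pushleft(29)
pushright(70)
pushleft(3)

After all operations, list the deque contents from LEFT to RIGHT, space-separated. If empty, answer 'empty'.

Answer: 3 29 70

Derivation:
pushright(39): [39]
pushleft(88): [88, 39]
popleft(): [39]
popleft(): []
pushleft(29): [29]
pushright(70): [29, 70]
pushleft(3): [3, 29, 70]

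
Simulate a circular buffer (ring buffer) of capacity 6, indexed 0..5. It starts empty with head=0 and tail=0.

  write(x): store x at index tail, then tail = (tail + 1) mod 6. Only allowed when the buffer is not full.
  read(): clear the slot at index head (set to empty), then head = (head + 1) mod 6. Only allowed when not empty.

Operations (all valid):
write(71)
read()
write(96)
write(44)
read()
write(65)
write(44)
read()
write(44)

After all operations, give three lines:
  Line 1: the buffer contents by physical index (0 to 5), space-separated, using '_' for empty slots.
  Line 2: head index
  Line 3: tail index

Answer: _ _ _ 65 44 44
3
0

Derivation:
write(71): buf=[71 _ _ _ _ _], head=0, tail=1, size=1
read(): buf=[_ _ _ _ _ _], head=1, tail=1, size=0
write(96): buf=[_ 96 _ _ _ _], head=1, tail=2, size=1
write(44): buf=[_ 96 44 _ _ _], head=1, tail=3, size=2
read(): buf=[_ _ 44 _ _ _], head=2, tail=3, size=1
write(65): buf=[_ _ 44 65 _ _], head=2, tail=4, size=2
write(44): buf=[_ _ 44 65 44 _], head=2, tail=5, size=3
read(): buf=[_ _ _ 65 44 _], head=3, tail=5, size=2
write(44): buf=[_ _ _ 65 44 44], head=3, tail=0, size=3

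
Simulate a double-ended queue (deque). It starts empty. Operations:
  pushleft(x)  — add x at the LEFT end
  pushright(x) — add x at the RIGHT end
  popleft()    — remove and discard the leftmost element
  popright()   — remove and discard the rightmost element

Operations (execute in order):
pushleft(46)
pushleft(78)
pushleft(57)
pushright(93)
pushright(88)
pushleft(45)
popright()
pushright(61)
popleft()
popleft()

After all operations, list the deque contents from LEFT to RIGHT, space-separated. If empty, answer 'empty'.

pushleft(46): [46]
pushleft(78): [78, 46]
pushleft(57): [57, 78, 46]
pushright(93): [57, 78, 46, 93]
pushright(88): [57, 78, 46, 93, 88]
pushleft(45): [45, 57, 78, 46, 93, 88]
popright(): [45, 57, 78, 46, 93]
pushright(61): [45, 57, 78, 46, 93, 61]
popleft(): [57, 78, 46, 93, 61]
popleft(): [78, 46, 93, 61]

Answer: 78 46 93 61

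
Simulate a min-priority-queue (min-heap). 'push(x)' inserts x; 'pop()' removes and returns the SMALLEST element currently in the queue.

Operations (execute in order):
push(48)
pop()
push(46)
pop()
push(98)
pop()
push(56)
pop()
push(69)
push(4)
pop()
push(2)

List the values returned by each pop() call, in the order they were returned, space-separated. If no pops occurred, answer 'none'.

Answer: 48 46 98 56 4

Derivation:
push(48): heap contents = [48]
pop() → 48: heap contents = []
push(46): heap contents = [46]
pop() → 46: heap contents = []
push(98): heap contents = [98]
pop() → 98: heap contents = []
push(56): heap contents = [56]
pop() → 56: heap contents = []
push(69): heap contents = [69]
push(4): heap contents = [4, 69]
pop() → 4: heap contents = [69]
push(2): heap contents = [2, 69]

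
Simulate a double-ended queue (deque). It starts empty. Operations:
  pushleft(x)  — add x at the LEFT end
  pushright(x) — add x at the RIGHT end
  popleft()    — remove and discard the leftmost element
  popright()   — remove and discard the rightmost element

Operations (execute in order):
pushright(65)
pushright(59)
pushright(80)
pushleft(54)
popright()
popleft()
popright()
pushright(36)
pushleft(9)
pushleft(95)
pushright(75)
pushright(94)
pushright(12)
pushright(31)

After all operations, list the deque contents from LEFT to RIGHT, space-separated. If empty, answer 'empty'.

Answer: 95 9 65 36 75 94 12 31

Derivation:
pushright(65): [65]
pushright(59): [65, 59]
pushright(80): [65, 59, 80]
pushleft(54): [54, 65, 59, 80]
popright(): [54, 65, 59]
popleft(): [65, 59]
popright(): [65]
pushright(36): [65, 36]
pushleft(9): [9, 65, 36]
pushleft(95): [95, 9, 65, 36]
pushright(75): [95, 9, 65, 36, 75]
pushright(94): [95, 9, 65, 36, 75, 94]
pushright(12): [95, 9, 65, 36, 75, 94, 12]
pushright(31): [95, 9, 65, 36, 75, 94, 12, 31]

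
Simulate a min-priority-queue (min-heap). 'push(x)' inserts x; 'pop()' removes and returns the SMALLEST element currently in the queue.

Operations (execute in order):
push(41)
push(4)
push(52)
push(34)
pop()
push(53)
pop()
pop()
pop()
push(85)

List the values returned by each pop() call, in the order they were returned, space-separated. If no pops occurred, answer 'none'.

Answer: 4 34 41 52

Derivation:
push(41): heap contents = [41]
push(4): heap contents = [4, 41]
push(52): heap contents = [4, 41, 52]
push(34): heap contents = [4, 34, 41, 52]
pop() → 4: heap contents = [34, 41, 52]
push(53): heap contents = [34, 41, 52, 53]
pop() → 34: heap contents = [41, 52, 53]
pop() → 41: heap contents = [52, 53]
pop() → 52: heap contents = [53]
push(85): heap contents = [53, 85]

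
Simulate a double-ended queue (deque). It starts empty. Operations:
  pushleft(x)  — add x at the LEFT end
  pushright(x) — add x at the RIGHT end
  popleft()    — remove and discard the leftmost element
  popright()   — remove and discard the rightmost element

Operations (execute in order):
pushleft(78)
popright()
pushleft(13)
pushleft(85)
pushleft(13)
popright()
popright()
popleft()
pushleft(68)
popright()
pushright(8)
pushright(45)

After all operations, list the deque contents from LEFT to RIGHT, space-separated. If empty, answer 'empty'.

Answer: 8 45

Derivation:
pushleft(78): [78]
popright(): []
pushleft(13): [13]
pushleft(85): [85, 13]
pushleft(13): [13, 85, 13]
popright(): [13, 85]
popright(): [13]
popleft(): []
pushleft(68): [68]
popright(): []
pushright(8): [8]
pushright(45): [8, 45]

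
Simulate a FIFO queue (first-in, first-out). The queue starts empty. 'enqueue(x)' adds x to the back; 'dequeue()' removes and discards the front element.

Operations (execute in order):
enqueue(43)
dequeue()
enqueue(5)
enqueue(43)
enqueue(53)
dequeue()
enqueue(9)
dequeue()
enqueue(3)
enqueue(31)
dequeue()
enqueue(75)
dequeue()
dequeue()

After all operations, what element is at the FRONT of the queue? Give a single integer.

enqueue(43): queue = [43]
dequeue(): queue = []
enqueue(5): queue = [5]
enqueue(43): queue = [5, 43]
enqueue(53): queue = [5, 43, 53]
dequeue(): queue = [43, 53]
enqueue(9): queue = [43, 53, 9]
dequeue(): queue = [53, 9]
enqueue(3): queue = [53, 9, 3]
enqueue(31): queue = [53, 9, 3, 31]
dequeue(): queue = [9, 3, 31]
enqueue(75): queue = [9, 3, 31, 75]
dequeue(): queue = [3, 31, 75]
dequeue(): queue = [31, 75]

Answer: 31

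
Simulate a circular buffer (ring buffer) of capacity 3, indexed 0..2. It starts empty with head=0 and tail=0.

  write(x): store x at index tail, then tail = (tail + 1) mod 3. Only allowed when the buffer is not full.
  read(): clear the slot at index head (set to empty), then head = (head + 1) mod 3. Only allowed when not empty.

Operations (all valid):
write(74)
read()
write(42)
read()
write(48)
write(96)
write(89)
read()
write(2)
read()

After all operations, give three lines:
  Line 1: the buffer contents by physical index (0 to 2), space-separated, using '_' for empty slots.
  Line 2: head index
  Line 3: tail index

Answer: _ 89 2
1
0

Derivation:
write(74): buf=[74 _ _], head=0, tail=1, size=1
read(): buf=[_ _ _], head=1, tail=1, size=0
write(42): buf=[_ 42 _], head=1, tail=2, size=1
read(): buf=[_ _ _], head=2, tail=2, size=0
write(48): buf=[_ _ 48], head=2, tail=0, size=1
write(96): buf=[96 _ 48], head=2, tail=1, size=2
write(89): buf=[96 89 48], head=2, tail=2, size=3
read(): buf=[96 89 _], head=0, tail=2, size=2
write(2): buf=[96 89 2], head=0, tail=0, size=3
read(): buf=[_ 89 2], head=1, tail=0, size=2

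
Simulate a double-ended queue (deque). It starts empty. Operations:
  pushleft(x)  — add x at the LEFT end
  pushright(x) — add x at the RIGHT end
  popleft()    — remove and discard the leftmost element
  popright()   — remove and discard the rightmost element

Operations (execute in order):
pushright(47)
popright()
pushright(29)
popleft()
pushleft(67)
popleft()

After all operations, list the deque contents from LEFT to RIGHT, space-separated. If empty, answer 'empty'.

Answer: empty

Derivation:
pushright(47): [47]
popright(): []
pushright(29): [29]
popleft(): []
pushleft(67): [67]
popleft(): []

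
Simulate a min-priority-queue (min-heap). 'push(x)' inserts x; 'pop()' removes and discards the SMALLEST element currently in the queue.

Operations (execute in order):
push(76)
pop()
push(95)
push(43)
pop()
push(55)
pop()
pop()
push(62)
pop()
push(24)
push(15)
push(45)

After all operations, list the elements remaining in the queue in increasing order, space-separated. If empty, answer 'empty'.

push(76): heap contents = [76]
pop() → 76: heap contents = []
push(95): heap contents = [95]
push(43): heap contents = [43, 95]
pop() → 43: heap contents = [95]
push(55): heap contents = [55, 95]
pop() → 55: heap contents = [95]
pop() → 95: heap contents = []
push(62): heap contents = [62]
pop() → 62: heap contents = []
push(24): heap contents = [24]
push(15): heap contents = [15, 24]
push(45): heap contents = [15, 24, 45]

Answer: 15 24 45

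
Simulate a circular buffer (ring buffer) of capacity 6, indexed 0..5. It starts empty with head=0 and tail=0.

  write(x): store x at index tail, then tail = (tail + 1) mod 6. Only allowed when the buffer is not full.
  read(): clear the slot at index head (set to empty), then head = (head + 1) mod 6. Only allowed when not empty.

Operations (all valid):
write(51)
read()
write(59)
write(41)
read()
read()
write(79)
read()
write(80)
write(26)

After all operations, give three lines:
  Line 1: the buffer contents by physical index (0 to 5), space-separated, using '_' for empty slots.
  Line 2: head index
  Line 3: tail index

write(51): buf=[51 _ _ _ _ _], head=0, tail=1, size=1
read(): buf=[_ _ _ _ _ _], head=1, tail=1, size=0
write(59): buf=[_ 59 _ _ _ _], head=1, tail=2, size=1
write(41): buf=[_ 59 41 _ _ _], head=1, tail=3, size=2
read(): buf=[_ _ 41 _ _ _], head=2, tail=3, size=1
read(): buf=[_ _ _ _ _ _], head=3, tail=3, size=0
write(79): buf=[_ _ _ 79 _ _], head=3, tail=4, size=1
read(): buf=[_ _ _ _ _ _], head=4, tail=4, size=0
write(80): buf=[_ _ _ _ 80 _], head=4, tail=5, size=1
write(26): buf=[_ _ _ _ 80 26], head=4, tail=0, size=2

Answer: _ _ _ _ 80 26
4
0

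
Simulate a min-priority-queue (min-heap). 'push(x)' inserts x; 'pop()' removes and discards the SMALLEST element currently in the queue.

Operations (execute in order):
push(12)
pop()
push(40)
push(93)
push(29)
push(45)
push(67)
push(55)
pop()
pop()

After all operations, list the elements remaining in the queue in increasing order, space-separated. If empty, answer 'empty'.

push(12): heap contents = [12]
pop() → 12: heap contents = []
push(40): heap contents = [40]
push(93): heap contents = [40, 93]
push(29): heap contents = [29, 40, 93]
push(45): heap contents = [29, 40, 45, 93]
push(67): heap contents = [29, 40, 45, 67, 93]
push(55): heap contents = [29, 40, 45, 55, 67, 93]
pop() → 29: heap contents = [40, 45, 55, 67, 93]
pop() → 40: heap contents = [45, 55, 67, 93]

Answer: 45 55 67 93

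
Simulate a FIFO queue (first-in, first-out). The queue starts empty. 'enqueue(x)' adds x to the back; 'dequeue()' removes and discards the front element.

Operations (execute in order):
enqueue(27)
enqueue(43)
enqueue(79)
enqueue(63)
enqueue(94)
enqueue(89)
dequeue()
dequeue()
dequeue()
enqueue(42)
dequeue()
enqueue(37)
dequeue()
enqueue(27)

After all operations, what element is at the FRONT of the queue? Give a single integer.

Answer: 89

Derivation:
enqueue(27): queue = [27]
enqueue(43): queue = [27, 43]
enqueue(79): queue = [27, 43, 79]
enqueue(63): queue = [27, 43, 79, 63]
enqueue(94): queue = [27, 43, 79, 63, 94]
enqueue(89): queue = [27, 43, 79, 63, 94, 89]
dequeue(): queue = [43, 79, 63, 94, 89]
dequeue(): queue = [79, 63, 94, 89]
dequeue(): queue = [63, 94, 89]
enqueue(42): queue = [63, 94, 89, 42]
dequeue(): queue = [94, 89, 42]
enqueue(37): queue = [94, 89, 42, 37]
dequeue(): queue = [89, 42, 37]
enqueue(27): queue = [89, 42, 37, 27]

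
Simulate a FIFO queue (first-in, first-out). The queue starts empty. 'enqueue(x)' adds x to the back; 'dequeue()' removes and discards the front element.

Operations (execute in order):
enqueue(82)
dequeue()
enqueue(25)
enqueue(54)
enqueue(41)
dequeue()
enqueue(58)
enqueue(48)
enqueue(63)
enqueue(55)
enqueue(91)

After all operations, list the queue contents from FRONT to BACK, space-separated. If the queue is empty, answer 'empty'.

enqueue(82): [82]
dequeue(): []
enqueue(25): [25]
enqueue(54): [25, 54]
enqueue(41): [25, 54, 41]
dequeue(): [54, 41]
enqueue(58): [54, 41, 58]
enqueue(48): [54, 41, 58, 48]
enqueue(63): [54, 41, 58, 48, 63]
enqueue(55): [54, 41, 58, 48, 63, 55]
enqueue(91): [54, 41, 58, 48, 63, 55, 91]

Answer: 54 41 58 48 63 55 91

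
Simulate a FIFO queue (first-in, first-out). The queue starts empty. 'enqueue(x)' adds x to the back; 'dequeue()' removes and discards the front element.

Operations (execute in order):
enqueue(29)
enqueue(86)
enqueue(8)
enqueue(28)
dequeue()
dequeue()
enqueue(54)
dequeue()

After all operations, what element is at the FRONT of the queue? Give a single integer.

enqueue(29): queue = [29]
enqueue(86): queue = [29, 86]
enqueue(8): queue = [29, 86, 8]
enqueue(28): queue = [29, 86, 8, 28]
dequeue(): queue = [86, 8, 28]
dequeue(): queue = [8, 28]
enqueue(54): queue = [8, 28, 54]
dequeue(): queue = [28, 54]

Answer: 28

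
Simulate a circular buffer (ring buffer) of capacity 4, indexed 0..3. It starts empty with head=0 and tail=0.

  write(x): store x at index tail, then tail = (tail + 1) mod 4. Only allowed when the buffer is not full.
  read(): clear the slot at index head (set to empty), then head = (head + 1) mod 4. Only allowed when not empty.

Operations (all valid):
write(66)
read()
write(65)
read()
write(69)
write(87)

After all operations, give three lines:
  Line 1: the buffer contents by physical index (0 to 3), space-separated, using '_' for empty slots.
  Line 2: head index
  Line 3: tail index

write(66): buf=[66 _ _ _], head=0, tail=1, size=1
read(): buf=[_ _ _ _], head=1, tail=1, size=0
write(65): buf=[_ 65 _ _], head=1, tail=2, size=1
read(): buf=[_ _ _ _], head=2, tail=2, size=0
write(69): buf=[_ _ 69 _], head=2, tail=3, size=1
write(87): buf=[_ _ 69 87], head=2, tail=0, size=2

Answer: _ _ 69 87
2
0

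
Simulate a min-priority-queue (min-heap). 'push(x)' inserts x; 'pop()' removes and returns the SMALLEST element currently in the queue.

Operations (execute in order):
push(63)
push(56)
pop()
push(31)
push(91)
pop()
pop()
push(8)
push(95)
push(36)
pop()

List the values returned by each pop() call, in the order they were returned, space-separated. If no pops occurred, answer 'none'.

Answer: 56 31 63 8

Derivation:
push(63): heap contents = [63]
push(56): heap contents = [56, 63]
pop() → 56: heap contents = [63]
push(31): heap contents = [31, 63]
push(91): heap contents = [31, 63, 91]
pop() → 31: heap contents = [63, 91]
pop() → 63: heap contents = [91]
push(8): heap contents = [8, 91]
push(95): heap contents = [8, 91, 95]
push(36): heap contents = [8, 36, 91, 95]
pop() → 8: heap contents = [36, 91, 95]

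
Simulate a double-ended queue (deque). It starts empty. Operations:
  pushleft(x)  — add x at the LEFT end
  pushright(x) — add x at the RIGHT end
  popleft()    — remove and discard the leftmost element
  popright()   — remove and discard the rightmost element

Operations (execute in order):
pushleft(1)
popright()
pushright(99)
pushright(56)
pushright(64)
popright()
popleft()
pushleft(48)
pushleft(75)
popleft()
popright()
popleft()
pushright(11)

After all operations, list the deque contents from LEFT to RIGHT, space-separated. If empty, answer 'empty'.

Answer: 11

Derivation:
pushleft(1): [1]
popright(): []
pushright(99): [99]
pushright(56): [99, 56]
pushright(64): [99, 56, 64]
popright(): [99, 56]
popleft(): [56]
pushleft(48): [48, 56]
pushleft(75): [75, 48, 56]
popleft(): [48, 56]
popright(): [48]
popleft(): []
pushright(11): [11]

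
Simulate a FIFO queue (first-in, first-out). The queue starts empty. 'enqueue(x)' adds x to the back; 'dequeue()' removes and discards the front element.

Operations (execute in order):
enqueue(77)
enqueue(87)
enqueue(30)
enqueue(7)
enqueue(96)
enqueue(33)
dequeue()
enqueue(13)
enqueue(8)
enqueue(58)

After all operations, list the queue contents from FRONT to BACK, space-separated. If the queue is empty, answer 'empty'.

Answer: 87 30 7 96 33 13 8 58

Derivation:
enqueue(77): [77]
enqueue(87): [77, 87]
enqueue(30): [77, 87, 30]
enqueue(7): [77, 87, 30, 7]
enqueue(96): [77, 87, 30, 7, 96]
enqueue(33): [77, 87, 30, 7, 96, 33]
dequeue(): [87, 30, 7, 96, 33]
enqueue(13): [87, 30, 7, 96, 33, 13]
enqueue(8): [87, 30, 7, 96, 33, 13, 8]
enqueue(58): [87, 30, 7, 96, 33, 13, 8, 58]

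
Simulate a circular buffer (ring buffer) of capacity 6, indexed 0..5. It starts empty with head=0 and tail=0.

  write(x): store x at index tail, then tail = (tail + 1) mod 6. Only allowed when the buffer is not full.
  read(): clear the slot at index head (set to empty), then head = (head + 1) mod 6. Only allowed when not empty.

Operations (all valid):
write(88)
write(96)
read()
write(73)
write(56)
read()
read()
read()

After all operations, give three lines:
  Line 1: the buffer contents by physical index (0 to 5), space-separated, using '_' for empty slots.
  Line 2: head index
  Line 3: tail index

write(88): buf=[88 _ _ _ _ _], head=0, tail=1, size=1
write(96): buf=[88 96 _ _ _ _], head=0, tail=2, size=2
read(): buf=[_ 96 _ _ _ _], head=1, tail=2, size=1
write(73): buf=[_ 96 73 _ _ _], head=1, tail=3, size=2
write(56): buf=[_ 96 73 56 _ _], head=1, tail=4, size=3
read(): buf=[_ _ 73 56 _ _], head=2, tail=4, size=2
read(): buf=[_ _ _ 56 _ _], head=3, tail=4, size=1
read(): buf=[_ _ _ _ _ _], head=4, tail=4, size=0

Answer: _ _ _ _ _ _
4
4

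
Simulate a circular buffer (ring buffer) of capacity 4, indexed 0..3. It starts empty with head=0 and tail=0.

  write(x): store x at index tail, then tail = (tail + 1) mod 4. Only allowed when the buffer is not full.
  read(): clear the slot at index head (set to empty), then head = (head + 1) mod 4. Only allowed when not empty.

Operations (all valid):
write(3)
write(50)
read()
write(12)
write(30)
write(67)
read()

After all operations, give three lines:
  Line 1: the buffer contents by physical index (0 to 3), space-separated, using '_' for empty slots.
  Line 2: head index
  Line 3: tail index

write(3): buf=[3 _ _ _], head=0, tail=1, size=1
write(50): buf=[3 50 _ _], head=0, tail=2, size=2
read(): buf=[_ 50 _ _], head=1, tail=2, size=1
write(12): buf=[_ 50 12 _], head=1, tail=3, size=2
write(30): buf=[_ 50 12 30], head=1, tail=0, size=3
write(67): buf=[67 50 12 30], head=1, tail=1, size=4
read(): buf=[67 _ 12 30], head=2, tail=1, size=3

Answer: 67 _ 12 30
2
1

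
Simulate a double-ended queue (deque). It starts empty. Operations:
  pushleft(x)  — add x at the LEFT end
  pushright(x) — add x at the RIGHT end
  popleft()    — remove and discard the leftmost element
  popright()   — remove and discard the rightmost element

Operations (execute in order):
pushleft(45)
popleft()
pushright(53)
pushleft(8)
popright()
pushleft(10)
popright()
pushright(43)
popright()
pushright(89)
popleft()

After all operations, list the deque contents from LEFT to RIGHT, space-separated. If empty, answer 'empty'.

pushleft(45): [45]
popleft(): []
pushright(53): [53]
pushleft(8): [8, 53]
popright(): [8]
pushleft(10): [10, 8]
popright(): [10]
pushright(43): [10, 43]
popright(): [10]
pushright(89): [10, 89]
popleft(): [89]

Answer: 89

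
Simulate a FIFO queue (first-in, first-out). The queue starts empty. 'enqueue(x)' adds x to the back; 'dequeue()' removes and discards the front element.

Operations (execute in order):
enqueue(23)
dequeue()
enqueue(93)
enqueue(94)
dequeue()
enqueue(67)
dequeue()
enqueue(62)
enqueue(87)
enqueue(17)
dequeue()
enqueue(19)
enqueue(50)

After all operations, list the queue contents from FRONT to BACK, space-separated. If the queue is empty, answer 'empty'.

enqueue(23): [23]
dequeue(): []
enqueue(93): [93]
enqueue(94): [93, 94]
dequeue(): [94]
enqueue(67): [94, 67]
dequeue(): [67]
enqueue(62): [67, 62]
enqueue(87): [67, 62, 87]
enqueue(17): [67, 62, 87, 17]
dequeue(): [62, 87, 17]
enqueue(19): [62, 87, 17, 19]
enqueue(50): [62, 87, 17, 19, 50]

Answer: 62 87 17 19 50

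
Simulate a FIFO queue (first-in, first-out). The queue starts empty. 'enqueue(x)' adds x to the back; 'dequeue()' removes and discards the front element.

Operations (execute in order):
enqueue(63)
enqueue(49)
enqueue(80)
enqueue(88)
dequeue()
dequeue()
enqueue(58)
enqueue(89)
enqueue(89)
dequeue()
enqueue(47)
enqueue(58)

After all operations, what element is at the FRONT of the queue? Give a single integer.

Answer: 88

Derivation:
enqueue(63): queue = [63]
enqueue(49): queue = [63, 49]
enqueue(80): queue = [63, 49, 80]
enqueue(88): queue = [63, 49, 80, 88]
dequeue(): queue = [49, 80, 88]
dequeue(): queue = [80, 88]
enqueue(58): queue = [80, 88, 58]
enqueue(89): queue = [80, 88, 58, 89]
enqueue(89): queue = [80, 88, 58, 89, 89]
dequeue(): queue = [88, 58, 89, 89]
enqueue(47): queue = [88, 58, 89, 89, 47]
enqueue(58): queue = [88, 58, 89, 89, 47, 58]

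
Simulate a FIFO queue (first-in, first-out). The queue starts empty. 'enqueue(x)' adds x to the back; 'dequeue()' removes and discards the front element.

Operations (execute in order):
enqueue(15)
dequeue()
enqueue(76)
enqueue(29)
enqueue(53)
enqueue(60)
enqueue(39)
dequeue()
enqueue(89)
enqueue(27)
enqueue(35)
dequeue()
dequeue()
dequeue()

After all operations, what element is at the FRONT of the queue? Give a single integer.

Answer: 39

Derivation:
enqueue(15): queue = [15]
dequeue(): queue = []
enqueue(76): queue = [76]
enqueue(29): queue = [76, 29]
enqueue(53): queue = [76, 29, 53]
enqueue(60): queue = [76, 29, 53, 60]
enqueue(39): queue = [76, 29, 53, 60, 39]
dequeue(): queue = [29, 53, 60, 39]
enqueue(89): queue = [29, 53, 60, 39, 89]
enqueue(27): queue = [29, 53, 60, 39, 89, 27]
enqueue(35): queue = [29, 53, 60, 39, 89, 27, 35]
dequeue(): queue = [53, 60, 39, 89, 27, 35]
dequeue(): queue = [60, 39, 89, 27, 35]
dequeue(): queue = [39, 89, 27, 35]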